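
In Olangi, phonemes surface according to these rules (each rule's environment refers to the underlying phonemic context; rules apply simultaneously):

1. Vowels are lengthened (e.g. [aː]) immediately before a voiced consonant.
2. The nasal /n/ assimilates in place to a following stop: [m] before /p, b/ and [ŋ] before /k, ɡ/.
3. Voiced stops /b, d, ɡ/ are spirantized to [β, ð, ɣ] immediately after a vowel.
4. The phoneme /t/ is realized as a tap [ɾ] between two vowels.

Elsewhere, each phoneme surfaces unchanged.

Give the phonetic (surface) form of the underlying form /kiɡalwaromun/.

Rule 1 applies to /i/ (between /k/ and /ɡ/: before a voiced consonant) → [iː].
/ɡ/ — between /i/ and /a/, immediately after a vowel — surfaces as [ɣ] (rule 3).
Rule 1 applies to /a/ (between /ɡ/ and /l/: before a voiced consonant) → [aː].
/a/ (between /w/ and /r/) occurs before a voiced consonant → [aː] by rule 1.
/o/ (between /r/ and /m/) occurs before a voiced consonant → [oː] by rule 1.
Rule 1 applies to /u/ (between /m/ and /n/: before a voiced consonant) → [uː].
/n/ (word-final) fails the environment for rule 2, so it stays [n].

[kiːɣaːlwaːroːmuːn]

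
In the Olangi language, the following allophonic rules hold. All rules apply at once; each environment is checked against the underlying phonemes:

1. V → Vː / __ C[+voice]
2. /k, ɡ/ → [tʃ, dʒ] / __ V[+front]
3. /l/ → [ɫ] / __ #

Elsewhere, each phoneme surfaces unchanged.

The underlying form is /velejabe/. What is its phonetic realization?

/v/ stays [v].
/e/ (between /v/ and /l/): before a voiced consonant, so rule 1 applies → [eː].
/l/ (between /e/ and /e/): rule 3 targets it, but not word-finally → unchanged [l].
/e/ (between /l/ and /j/) occurs before a voiced consonant → [eː] by rule 1.
/j/ (between /e/ and /a/): no rule targets it → [j].
/a/ (between /j/ and /b/): before a voiced consonant, so rule 1 applies → [aː].
/b/ (between /a/ and /e/): no rule targets it → [b].
/e/ (word-final): rule 1 targets it, but not before a voiced consonant → unchanged [e].

[veːleːjaːbe]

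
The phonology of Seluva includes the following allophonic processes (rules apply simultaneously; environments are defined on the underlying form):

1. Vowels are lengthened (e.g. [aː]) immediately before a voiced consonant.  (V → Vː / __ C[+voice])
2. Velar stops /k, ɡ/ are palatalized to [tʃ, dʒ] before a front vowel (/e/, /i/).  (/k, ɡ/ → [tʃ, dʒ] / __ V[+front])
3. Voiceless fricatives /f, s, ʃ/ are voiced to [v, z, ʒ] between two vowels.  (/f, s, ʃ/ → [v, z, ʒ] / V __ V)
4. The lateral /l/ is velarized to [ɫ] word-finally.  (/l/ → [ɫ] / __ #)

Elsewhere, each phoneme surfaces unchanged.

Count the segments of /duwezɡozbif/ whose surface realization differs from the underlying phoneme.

Segments that undergo a rule: /u/ → [uː] (rule 1); /e/ → [eː] (rule 1); /o/ → [oː] (rule 1).
All other segments surface unchanged.

3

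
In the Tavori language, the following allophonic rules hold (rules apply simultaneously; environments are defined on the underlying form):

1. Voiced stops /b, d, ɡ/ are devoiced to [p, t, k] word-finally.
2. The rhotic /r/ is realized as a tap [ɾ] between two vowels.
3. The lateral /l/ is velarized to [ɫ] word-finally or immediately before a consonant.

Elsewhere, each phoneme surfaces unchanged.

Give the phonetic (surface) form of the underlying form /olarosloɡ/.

[olaɾoslok]

/o/ — not in any rule's target class → [o].
/l/ (between /o/ and /a/) is in the target of rule 3 but the environment (word-finally or immediately before a consonant) is not met → [l].
/a/ — not in any rule's target class → [a].
/r/ meets the environment for rule 2 (between two vowels) → [ɾ].
/o/ (between /r/ and /s/): no rule targets it → [o].
/s/ (between /o/ and /l/): no rule targets it → [s].
/l/ — between /s/ and /o/; rule 3 does not apply here → [l].
/o/ — not in any rule's target class → [o].
Rule 1 applies to /ɡ/ (word-final: word-finally) → [k].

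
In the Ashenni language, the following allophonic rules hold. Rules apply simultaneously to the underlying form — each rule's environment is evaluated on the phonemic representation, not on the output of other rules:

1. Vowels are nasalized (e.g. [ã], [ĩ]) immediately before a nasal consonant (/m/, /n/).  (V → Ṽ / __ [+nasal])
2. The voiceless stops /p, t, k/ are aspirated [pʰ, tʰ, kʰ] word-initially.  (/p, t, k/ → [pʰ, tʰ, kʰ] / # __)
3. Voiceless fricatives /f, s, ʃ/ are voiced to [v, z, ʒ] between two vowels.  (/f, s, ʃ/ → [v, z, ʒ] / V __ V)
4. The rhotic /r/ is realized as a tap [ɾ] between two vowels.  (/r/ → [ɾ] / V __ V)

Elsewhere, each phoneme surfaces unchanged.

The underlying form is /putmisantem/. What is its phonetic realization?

/p/ — word-initial, word-initially — surfaces as [pʰ] (rule 2).
/u/ (between /p/ and /t/): rule 1 targets it, but not before a nasal consonant → unchanged [u].
/t/ (between /u/ and /m/) fails the environment for rule 2, so it stays [t].
/i/ (between /m/ and /s/) is in the target of rule 1 but the environment (before a nasal consonant) is not met → [i].
/s/ (between /i/ and /a/) occurs between two vowels → [z] by rule 3.
/a/ — between /s/ and /n/, before a nasal consonant — surfaces as [ã] (rule 1).
/t/ (between /n/ and /e/): rule 2 targets it, but not word-initially → unchanged [t].
/e/ (between /t/ and /m/): before a nasal consonant, so rule 1 applies → [ẽ].

[pʰutmizãntẽm]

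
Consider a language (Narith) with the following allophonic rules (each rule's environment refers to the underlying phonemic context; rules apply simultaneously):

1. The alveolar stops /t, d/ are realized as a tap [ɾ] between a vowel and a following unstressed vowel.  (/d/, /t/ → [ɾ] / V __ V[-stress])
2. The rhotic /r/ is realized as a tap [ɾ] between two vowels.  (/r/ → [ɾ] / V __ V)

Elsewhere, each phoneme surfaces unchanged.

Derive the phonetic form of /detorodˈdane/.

[deɾoɾodˈdane]

/d/ — word-initial; rule 1 does not apply here → [d].
/e/ (between /d/ and /t/) is unaffected → [e].
/t/ (between /e/ and /o/): between a vowel and a following unstressed vowel, so rule 1 applies → [ɾ].
/o/ stays [o].
/r/ (between /o/ and /o/): between two vowels, so rule 2 applies → [ɾ].
/o/ — not in any rule's target class → [o].
/d/ (between /o/ and /d/): rule 1 targets it, but not between a vowel and a following unstressed vowel → unchanged [d].
/d/ — between /d/ and /a/; rule 1 does not apply here → [d].
/a/ (between /d/ and /n/): no rule targets it → [a].
/n/ stays [n].
/e/ (word-final): no rule targets it → [e].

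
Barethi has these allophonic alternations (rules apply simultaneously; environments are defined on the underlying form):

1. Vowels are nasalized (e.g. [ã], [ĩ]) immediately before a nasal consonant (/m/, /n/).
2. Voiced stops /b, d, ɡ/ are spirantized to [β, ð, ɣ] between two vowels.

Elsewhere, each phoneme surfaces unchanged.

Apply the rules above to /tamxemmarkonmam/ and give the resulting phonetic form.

/t/ stays [t].
Rule 1 applies to /a/ (between /t/ and /m/: before a nasal consonant) → [ã].
/m/ (between /a/ and /x/): no rule targets it → [m].
/x/ stays [x].
/e/ — between /x/ and /m/, before a nasal consonant — surfaces as [ẽ] (rule 1).
/m/ — not in any rule's target class → [m].
/m/ stays [m].
/a/ (between /m/ and /r/) fails the environment for rule 1, so it stays [a].
/r/ (between /a/ and /k/) is unaffected → [r].
/k/ (between /r/ and /o/) is unaffected → [k].
/o/ meets the environment for rule 1 (before a nasal consonant) → [õ].
/n/ — not in any rule's target class → [n].
/m/ (between /n/ and /a/): no rule targets it → [m].
/a/ meets the environment for rule 1 (before a nasal consonant) → [ã].
/m/ (word-final): no rule targets it → [m].

[tãmxẽmmarkõnmãm]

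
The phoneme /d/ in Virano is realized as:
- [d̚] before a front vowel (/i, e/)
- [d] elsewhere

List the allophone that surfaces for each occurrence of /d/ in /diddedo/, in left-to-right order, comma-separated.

Occurrence 1 (position 1): before a front vowel (/i, e/) → [d̚].
Occurrence 2 (position 3): no conditioning environment matches → elsewhere allophone [d].
Occurrence 3 (position 4): before a front vowel (/i, e/) → [d̚].
Occurrence 4 (position 6): no conditioning environment matches → elsewhere allophone [d].

[d̚], [d], [d̚], [d]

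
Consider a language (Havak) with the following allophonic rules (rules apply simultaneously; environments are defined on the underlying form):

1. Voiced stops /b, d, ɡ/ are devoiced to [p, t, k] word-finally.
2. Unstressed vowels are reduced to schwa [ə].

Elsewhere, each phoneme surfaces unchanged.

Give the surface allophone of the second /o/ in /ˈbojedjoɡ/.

[ə]

/o/ (between /j/ and /ɡ/) occurs in an unstressed syllable → [ə] by rule 2.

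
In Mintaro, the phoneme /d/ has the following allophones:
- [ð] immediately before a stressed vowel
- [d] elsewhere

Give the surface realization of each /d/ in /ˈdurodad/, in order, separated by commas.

Occurrence 1 (position 1): immediately before a stressed vowel → [ð].
Occurrence 2 (position 5): no conditioning environment matches → elsewhere allophone [d].
Occurrence 3 (position 7): no conditioning environment matches → elsewhere allophone [d].

[ð], [d], [d]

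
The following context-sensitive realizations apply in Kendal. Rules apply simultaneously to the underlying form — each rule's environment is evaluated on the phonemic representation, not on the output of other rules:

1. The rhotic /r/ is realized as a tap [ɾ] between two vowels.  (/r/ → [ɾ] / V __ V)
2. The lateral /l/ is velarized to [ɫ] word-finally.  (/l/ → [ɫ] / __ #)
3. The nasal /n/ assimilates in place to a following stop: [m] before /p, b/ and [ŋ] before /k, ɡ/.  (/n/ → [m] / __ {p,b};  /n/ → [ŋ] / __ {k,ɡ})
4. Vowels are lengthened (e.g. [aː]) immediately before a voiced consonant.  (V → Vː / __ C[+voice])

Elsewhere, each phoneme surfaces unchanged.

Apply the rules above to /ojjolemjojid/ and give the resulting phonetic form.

[oːjjoːleːmjoːjiːd]

/o/ (word-initial): before a voiced consonant, so rule 4 applies → [oː].
/j/ stays [j].
/j/ (between /j/ and /o/) is unaffected → [j].
/o/ meets the environment for rule 4 (before a voiced consonant) → [oː].
/l/ — between /o/ and /e/; rule 2 does not apply here → [l].
/e/ (between /l/ and /m/) occurs before a voiced consonant → [eː] by rule 4.
/m/ (between /e/ and /j/) is unaffected → [m].
/j/ (between /m/ and /o/) is unaffected → [j].
Rule 4 applies to /o/ (between /j/ and /j/: before a voiced consonant) → [oː].
/j/ (between /o/ and /i/) is unaffected → [j].
/i/ (between /j/ and /d/) occurs before a voiced consonant → [iː] by rule 4.
/d/ (word-final): no rule targets it → [d].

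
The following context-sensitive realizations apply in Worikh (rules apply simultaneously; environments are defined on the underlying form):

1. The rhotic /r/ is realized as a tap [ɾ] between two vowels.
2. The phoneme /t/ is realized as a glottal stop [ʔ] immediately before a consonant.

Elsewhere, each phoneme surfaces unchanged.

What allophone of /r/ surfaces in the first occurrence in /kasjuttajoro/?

/r/ — between /o/ and /o/, between two vowels — surfaces as [ɾ] (rule 1).

[ɾ]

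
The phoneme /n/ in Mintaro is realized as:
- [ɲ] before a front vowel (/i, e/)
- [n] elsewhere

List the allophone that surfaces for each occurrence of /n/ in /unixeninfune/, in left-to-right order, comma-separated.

[ɲ], [ɲ], [n], [ɲ]

Occurrence 1 (position 2): before a front vowel (/i, e/) → [ɲ].
Occurrence 2 (position 6): before a front vowel (/i, e/) → [ɲ].
Occurrence 3 (position 8): no conditioning environment matches → elsewhere allophone [n].
Occurrence 4 (position 11): before a front vowel (/i, e/) → [ɲ].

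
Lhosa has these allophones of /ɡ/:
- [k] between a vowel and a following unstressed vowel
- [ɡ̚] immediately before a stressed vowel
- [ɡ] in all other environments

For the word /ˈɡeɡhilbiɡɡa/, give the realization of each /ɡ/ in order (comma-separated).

[ɡ̚], [ɡ], [ɡ], [ɡ]

Occurrence 1 (position 1): immediately before a stressed vowel → [ɡ̚].
Occurrence 2 (position 3): no conditioning environment matches → elsewhere allophone [ɡ].
Occurrence 3 (position 9): no conditioning environment matches → elsewhere allophone [ɡ].
Occurrence 4 (position 10): no conditioning environment matches → elsewhere allophone [ɡ].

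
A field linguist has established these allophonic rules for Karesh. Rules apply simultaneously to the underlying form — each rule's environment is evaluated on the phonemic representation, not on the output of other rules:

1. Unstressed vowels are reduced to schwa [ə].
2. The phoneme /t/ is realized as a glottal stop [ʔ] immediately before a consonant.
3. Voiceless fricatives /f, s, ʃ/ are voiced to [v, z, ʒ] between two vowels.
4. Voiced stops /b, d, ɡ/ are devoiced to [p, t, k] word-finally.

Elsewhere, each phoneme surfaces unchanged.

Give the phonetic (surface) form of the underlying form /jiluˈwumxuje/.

/j/ stays [j].
/i/ (between /j/ and /l/) occurs in an unstressed syllable → [ə] by rule 1.
/l/ (between /i/ and /u/): no rule targets it → [l].
/u/ (between /l/ and /w/): in an unstressed syllable, so rule 1 applies → [ə].
/w/ stays [w].
/u/ (between /w/ and /m/): rule 1 targets it, but not in an unstressed syllable → unchanged [u].
/m/ stays [m].
/x/ (between /m/ and /u/) is unaffected → [x].
/u/ (between /x/ and /j/) occurs in an unstressed syllable → [ə] by rule 1.
/j/ (between /u/ and /e/) is unaffected → [j].
Rule 1 applies to /e/ (word-final: in an unstressed syllable) → [ə].

[jələˈwumxəjə]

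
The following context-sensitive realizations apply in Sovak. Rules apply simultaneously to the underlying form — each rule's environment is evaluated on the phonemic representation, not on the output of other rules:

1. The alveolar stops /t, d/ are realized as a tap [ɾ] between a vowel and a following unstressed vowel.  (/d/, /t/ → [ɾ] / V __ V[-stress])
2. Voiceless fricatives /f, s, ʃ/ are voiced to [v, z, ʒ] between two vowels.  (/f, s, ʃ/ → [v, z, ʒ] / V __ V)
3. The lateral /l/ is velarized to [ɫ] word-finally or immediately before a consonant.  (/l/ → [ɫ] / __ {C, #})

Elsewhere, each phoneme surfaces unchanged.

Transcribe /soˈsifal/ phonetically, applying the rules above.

[soˈzivaɫ]

/s/ — word-initial; rule 2 does not apply here → [s].
/o/ (between /s/ and /s/): no rule targets it → [o].
/s/ (between /o/ and /i/) occurs between two vowels → [z] by rule 2.
/i/ — not in any rule's target class → [i].
/f/ (between /i/ and /a/): between two vowels, so rule 2 applies → [v].
/a/ (between /f/ and /l/): no rule targets it → [a].
/l/ — word-final, word-finally or immediately before a consonant — surfaces as [ɫ] (rule 3).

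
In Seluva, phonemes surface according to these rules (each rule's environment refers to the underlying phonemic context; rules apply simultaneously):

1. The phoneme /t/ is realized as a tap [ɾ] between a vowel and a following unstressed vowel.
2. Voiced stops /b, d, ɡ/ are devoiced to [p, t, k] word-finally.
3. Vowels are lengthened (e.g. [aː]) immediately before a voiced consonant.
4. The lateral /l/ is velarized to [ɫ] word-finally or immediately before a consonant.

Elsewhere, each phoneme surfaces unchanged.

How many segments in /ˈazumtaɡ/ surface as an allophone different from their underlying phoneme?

4

Segments that undergo a rule: /a/ → [aː] (rule 3); /u/ → [uː] (rule 3); /a/ → [aː] (rule 3); /ɡ/ → [k] (rule 2).
All other segments surface unchanged.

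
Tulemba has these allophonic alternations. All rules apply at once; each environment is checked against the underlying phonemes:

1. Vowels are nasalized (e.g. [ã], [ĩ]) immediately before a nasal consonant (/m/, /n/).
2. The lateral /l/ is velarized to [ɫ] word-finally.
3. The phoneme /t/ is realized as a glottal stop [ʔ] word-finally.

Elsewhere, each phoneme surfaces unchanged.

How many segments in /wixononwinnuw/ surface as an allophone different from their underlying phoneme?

Segments that undergo a rule: /o/ → [õ] (rule 1); /o/ → [õ] (rule 1); /i/ → [ĩ] (rule 1).
All other segments surface unchanged.

3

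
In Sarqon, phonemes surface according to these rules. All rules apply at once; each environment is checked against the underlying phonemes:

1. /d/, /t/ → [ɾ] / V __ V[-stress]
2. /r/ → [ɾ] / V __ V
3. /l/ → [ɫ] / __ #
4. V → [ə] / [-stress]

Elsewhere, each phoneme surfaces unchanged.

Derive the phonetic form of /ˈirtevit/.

[ˈirtəvət]

/i/ (word-initial): rule 4 targets it, but not in an unstressed syllable → unchanged [i].
/r/ — between /i/ and /t/; rule 2 does not apply here → [r].
/t/ (between /r/ and /e/) fails the environment for rule 1, so it stays [t].
/e/ (between /t/ and /v/): in an unstressed syllable, so rule 4 applies → [ə].
/i/ (between /v/ and /t/): in an unstressed syllable, so rule 4 applies → [ə].
/t/ (word-final) is in the target of rule 1 but the environment (between a vowel and a following unstressed vowel) is not met → [t].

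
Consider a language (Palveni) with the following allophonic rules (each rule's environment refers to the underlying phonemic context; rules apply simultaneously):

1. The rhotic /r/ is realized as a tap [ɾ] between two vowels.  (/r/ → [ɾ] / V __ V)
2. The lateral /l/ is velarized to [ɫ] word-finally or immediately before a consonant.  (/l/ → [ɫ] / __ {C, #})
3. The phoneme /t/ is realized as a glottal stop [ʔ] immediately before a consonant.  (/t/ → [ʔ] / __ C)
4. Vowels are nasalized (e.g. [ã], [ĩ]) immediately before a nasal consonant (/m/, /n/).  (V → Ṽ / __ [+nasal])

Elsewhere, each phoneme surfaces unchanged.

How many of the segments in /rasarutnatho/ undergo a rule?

Segments that undergo a rule: /r/ → [ɾ] (rule 1); /t/ → [ʔ] (rule 3); /t/ → [ʔ] (rule 3).
All other segments surface unchanged.

3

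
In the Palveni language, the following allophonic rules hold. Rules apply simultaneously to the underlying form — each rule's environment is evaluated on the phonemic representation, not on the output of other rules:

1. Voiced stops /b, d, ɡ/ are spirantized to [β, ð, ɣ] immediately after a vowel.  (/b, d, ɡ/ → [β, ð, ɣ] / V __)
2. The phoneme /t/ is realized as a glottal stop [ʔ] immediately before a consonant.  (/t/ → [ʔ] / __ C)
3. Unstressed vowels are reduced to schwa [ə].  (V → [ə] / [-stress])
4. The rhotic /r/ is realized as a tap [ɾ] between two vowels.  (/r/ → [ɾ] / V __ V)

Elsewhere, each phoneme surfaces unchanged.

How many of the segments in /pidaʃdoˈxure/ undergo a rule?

6

Segments that undergo a rule: /i/ → [ə] (rule 3); /d/ → [ð] (rule 1); /a/ → [ə] (rule 3); /o/ → [ə] (rule 3); /r/ → [ɾ] (rule 4); /e/ → [ə] (rule 3).
All other segments surface unchanged.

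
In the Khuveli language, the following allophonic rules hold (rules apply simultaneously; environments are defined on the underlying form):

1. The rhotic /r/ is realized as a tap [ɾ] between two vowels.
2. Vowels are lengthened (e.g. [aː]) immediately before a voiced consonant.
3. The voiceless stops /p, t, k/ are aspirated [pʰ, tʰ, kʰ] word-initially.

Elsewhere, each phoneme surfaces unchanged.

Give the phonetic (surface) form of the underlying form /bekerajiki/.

/b/ stays [b].
/e/ (between /b/ and /k/): rule 2 targets it, but not before a voiced consonant → unchanged [e].
/k/ (between /e/ and /e/) fails the environment for rule 3, so it stays [k].
/e/ — between /k/ and /r/, before a voiced consonant — surfaces as [eː] (rule 2).
/r/ meets the environment for rule 1 (between two vowels) → [ɾ].
/a/ (between /r/ and /j/) occurs before a voiced consonant → [aː] by rule 2.
/j/ stays [j].
/i/ (between /j/ and /k/) fails the environment for rule 2, so it stays [i].
/k/ (between /i/ and /i/): rule 3 targets it, but not word-initially → unchanged [k].
/i/ (word-final) fails the environment for rule 2, so it stays [i].

[bekeːɾaːjiki]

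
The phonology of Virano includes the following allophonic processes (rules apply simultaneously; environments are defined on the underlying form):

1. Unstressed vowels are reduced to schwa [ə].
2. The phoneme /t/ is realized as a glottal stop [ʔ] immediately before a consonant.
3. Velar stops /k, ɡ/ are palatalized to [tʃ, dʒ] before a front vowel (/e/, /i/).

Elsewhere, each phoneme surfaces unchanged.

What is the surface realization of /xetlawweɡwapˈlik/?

/x/ stays [x].
Rule 1 applies to /e/ (between /x/ and /t/: in an unstressed syllable) → [ə].
/t/ (between /e/ and /l/): immediately before a consonant, so rule 2 applies → [ʔ].
/l/ stays [l].
/a/ (between /l/ and /w/): in an unstressed syllable, so rule 1 applies → [ə].
/w/ — not in any rule's target class → [w].
/w/ (between /w/ and /e/) is unaffected → [w].
/e/ — between /w/ and /ɡ/, in an unstressed syllable — surfaces as [ə] (rule 1).
/ɡ/ (between /e/ and /w/): rule 3 targets it, but not before a front vowel → unchanged [ɡ].
/w/ (between /ɡ/ and /a/) is unaffected → [w].
/a/ (between /w/ and /p/) occurs in an unstressed syllable → [ə] by rule 1.
/p/ — not in any rule's target class → [p].
/l/ (between /p/ and /i/): no rule targets it → [l].
/i/ (between /l/ and /k/) fails the environment for rule 1, so it stays [i].
/k/ (word-final) fails the environment for rule 3, so it stays [k].

[xəʔləwwəɡwəpˈlik]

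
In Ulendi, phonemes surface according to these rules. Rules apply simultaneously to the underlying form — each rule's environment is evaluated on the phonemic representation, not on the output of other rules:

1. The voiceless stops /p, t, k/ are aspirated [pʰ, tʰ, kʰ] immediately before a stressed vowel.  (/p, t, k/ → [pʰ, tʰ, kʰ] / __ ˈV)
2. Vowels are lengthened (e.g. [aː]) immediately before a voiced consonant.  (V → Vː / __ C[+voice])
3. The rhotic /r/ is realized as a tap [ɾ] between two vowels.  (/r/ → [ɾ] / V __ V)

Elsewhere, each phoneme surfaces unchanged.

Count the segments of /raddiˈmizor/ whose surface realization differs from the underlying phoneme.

4

Segments that undergo a rule: /a/ → [aː] (rule 2); /i/ → [iː] (rule 2); /i/ → [iː] (rule 2); /o/ → [oː] (rule 2).
All other segments surface unchanged.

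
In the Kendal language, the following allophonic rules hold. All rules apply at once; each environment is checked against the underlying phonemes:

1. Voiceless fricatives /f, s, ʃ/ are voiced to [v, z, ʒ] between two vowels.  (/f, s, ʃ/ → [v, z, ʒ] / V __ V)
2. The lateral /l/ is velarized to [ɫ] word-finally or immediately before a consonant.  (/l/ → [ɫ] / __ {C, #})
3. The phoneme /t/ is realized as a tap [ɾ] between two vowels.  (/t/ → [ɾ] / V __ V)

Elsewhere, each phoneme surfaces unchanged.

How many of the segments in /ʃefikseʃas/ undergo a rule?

Segments that undergo a rule: /f/ → [v] (rule 1); /ʃ/ → [ʒ] (rule 1).
All other segments surface unchanged.

2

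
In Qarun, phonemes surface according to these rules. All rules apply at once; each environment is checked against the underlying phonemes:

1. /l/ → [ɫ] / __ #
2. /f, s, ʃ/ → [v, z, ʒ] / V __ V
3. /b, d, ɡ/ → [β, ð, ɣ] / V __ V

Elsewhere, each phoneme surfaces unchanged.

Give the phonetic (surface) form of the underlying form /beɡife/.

[beɣive]

/b/ (word-initial) is in the target of rule 3 but the environment (between two vowels) is not met → [b].
/ɡ/ (between /e/ and /i/): between two vowels, so rule 3 applies → [ɣ].
Rule 2 applies to /f/ (between /i/ and /e/: between two vowels) → [v].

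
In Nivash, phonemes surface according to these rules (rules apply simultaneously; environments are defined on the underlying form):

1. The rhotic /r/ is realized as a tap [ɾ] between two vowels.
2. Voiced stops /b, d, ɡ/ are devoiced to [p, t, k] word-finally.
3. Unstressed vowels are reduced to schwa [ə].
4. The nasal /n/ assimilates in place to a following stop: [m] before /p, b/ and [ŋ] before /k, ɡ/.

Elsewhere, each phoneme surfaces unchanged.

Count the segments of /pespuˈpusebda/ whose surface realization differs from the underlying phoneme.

Segments that undergo a rule: /e/ → [ə] (rule 3); /u/ → [ə] (rule 3); /e/ → [ə] (rule 3); /a/ → [ə] (rule 3).
All other segments surface unchanged.

4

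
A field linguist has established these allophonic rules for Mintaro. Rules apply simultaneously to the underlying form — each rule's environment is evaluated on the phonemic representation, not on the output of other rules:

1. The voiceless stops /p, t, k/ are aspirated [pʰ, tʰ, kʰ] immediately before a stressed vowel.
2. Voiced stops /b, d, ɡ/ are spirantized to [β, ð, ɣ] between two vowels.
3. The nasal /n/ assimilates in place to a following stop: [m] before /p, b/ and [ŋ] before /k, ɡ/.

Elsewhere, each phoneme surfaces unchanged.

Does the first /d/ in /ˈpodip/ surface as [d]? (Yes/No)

/d/ — between /o/ and /i/, between two vowels — surfaces as [ð] (rule 2).
The actual realization is [ð], not [d].

No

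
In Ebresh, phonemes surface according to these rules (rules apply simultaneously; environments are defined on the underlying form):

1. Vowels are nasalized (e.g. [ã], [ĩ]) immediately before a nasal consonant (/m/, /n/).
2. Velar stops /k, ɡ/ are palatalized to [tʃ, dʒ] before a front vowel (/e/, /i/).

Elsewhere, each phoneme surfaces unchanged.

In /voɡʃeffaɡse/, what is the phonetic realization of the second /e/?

/e/ (word-final) fails the environment for rule 1, so it stays [e].

[e]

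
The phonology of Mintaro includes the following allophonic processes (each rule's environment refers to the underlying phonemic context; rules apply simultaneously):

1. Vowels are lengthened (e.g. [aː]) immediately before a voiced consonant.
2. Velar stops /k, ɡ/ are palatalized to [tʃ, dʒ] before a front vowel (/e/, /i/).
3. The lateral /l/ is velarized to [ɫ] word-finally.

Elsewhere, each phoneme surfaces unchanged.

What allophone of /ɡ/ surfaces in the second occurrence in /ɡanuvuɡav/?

/ɡ/ (between /u/ and /a/) is in the target of rule 2 but the environment (before a front vowel) is not met → [ɡ].

[ɡ]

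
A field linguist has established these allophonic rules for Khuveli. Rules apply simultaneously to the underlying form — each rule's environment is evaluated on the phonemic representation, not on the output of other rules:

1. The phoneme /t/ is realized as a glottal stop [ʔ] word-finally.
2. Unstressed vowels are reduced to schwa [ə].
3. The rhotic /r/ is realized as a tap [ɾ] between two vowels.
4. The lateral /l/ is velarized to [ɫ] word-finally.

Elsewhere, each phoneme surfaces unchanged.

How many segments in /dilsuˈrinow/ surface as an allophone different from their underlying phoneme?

Segments that undergo a rule: /i/ → [ə] (rule 2); /u/ → [ə] (rule 2); /r/ → [ɾ] (rule 3); /o/ → [ə] (rule 2).
All other segments surface unchanged.

4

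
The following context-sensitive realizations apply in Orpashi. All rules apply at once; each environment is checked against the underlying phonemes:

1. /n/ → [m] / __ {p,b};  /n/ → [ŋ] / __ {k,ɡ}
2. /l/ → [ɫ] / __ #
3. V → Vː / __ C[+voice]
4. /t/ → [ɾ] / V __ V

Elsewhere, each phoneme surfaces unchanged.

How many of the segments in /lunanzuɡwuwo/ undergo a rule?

Segments that undergo a rule: /u/ → [uː] (rule 3); /a/ → [aː] (rule 3); /u/ → [uː] (rule 3); /u/ → [uː] (rule 3).
All other segments surface unchanged.

4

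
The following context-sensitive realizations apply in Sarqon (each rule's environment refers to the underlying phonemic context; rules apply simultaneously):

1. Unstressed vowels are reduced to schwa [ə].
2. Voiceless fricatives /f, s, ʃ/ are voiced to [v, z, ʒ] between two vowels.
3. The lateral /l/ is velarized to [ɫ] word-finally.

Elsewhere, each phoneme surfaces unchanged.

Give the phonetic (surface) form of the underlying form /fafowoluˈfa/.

[fəvəwələˈva]

/f/ (word-initial) fails the environment for rule 2, so it stays [f].
/a/ meets the environment for rule 1 (in an unstressed syllable) → [ə].
Rule 2 applies to /f/ (between /a/ and /o/: between two vowels) → [v].
/o/ — between /f/ and /w/, in an unstressed syllable — surfaces as [ə] (rule 1).
/w/ — not in any rule's target class → [w].
/o/ (between /w/ and /l/) occurs in an unstressed syllable → [ə] by rule 1.
/l/ (between /o/ and /u/) is in the target of rule 3 but the environment (word-finally) is not met → [l].
/u/ — between /l/ and /f/, in an unstressed syllable — surfaces as [ə] (rule 1).
/f/ — between /u/ and /a/, between two vowels — surfaces as [v] (rule 2).
/a/ (word-final) is in the target of rule 1 but the environment (in an unstressed syllable) is not met → [a].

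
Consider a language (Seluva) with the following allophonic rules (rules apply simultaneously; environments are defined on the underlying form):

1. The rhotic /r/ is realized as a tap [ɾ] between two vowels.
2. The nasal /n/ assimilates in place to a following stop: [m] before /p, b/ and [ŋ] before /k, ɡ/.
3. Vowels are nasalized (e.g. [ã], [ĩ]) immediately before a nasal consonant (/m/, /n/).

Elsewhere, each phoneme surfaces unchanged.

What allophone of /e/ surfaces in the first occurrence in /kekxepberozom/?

[e]

/e/ — between /k/ and /k/; rule 3 does not apply here → [e].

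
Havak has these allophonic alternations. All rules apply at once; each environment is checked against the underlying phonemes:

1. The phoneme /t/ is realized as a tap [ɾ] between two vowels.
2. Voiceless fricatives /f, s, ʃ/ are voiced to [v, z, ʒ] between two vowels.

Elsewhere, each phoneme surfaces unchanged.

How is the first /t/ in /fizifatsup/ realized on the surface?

[t]

/t/ (between /a/ and /s/) fails the environment for rule 1, so it stays [t].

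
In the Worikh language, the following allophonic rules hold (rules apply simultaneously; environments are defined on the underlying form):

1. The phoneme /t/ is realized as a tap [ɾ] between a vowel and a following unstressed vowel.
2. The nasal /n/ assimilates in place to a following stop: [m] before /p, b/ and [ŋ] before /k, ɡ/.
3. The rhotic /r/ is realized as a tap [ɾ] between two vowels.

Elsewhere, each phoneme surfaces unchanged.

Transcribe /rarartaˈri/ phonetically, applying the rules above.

[raɾartaˈɾi]

/r/ (word-initial): rule 3 targets it, but not between two vowels → unchanged [r].
/a/ (between /r/ and /r/): no rule targets it → [a].
/r/ — between /a/ and /a/, between two vowels — surfaces as [ɾ] (rule 3).
/a/ stays [a].
/r/ (between /a/ and /t/): rule 3 targets it, but not between two vowels → unchanged [r].
/t/ — between /r/ and /a/; rule 1 does not apply here → [t].
/a/ — not in any rule's target class → [a].
Rule 3 applies to /r/ (between /a/ and /i/: between two vowels) → [ɾ].
/i/ (word-final): no rule targets it → [i].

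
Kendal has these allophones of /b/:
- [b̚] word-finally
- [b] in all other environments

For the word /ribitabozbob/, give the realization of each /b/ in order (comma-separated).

Occurrence 1 (position 3): no conditioning environment matches → elsewhere allophone [b].
Occurrence 2 (position 7): no conditioning environment matches → elsewhere allophone [b].
Occurrence 3 (position 10): no conditioning environment matches → elsewhere allophone [b].
Occurrence 4 (position 12): word-finally → [b̚].

[b], [b], [b], [b̚]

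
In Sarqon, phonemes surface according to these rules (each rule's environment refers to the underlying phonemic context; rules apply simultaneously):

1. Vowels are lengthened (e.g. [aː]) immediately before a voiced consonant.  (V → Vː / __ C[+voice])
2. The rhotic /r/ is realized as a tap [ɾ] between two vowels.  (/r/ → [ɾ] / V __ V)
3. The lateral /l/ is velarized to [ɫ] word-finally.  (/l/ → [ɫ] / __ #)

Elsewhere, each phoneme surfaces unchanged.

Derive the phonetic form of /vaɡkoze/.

[vaːɡkoːze]

/v/ (word-initial) is unaffected → [v].
Rule 1 applies to /a/ (between /v/ and /ɡ/: before a voiced consonant) → [aː].
/ɡ/ — not in any rule's target class → [ɡ].
/k/ stays [k].
Rule 1 applies to /o/ (between /k/ and /z/: before a voiced consonant) → [oː].
/z/ (between /o/ and /e/) is unaffected → [z].
/e/ — word-final; rule 1 does not apply here → [e].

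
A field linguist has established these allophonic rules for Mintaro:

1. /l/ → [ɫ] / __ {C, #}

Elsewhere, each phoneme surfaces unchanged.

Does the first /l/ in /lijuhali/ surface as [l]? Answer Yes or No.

Yes

/l/ (word-initial) fails the environment for rule 1, so it stays [l].
The actual realization is [l], which matches [l].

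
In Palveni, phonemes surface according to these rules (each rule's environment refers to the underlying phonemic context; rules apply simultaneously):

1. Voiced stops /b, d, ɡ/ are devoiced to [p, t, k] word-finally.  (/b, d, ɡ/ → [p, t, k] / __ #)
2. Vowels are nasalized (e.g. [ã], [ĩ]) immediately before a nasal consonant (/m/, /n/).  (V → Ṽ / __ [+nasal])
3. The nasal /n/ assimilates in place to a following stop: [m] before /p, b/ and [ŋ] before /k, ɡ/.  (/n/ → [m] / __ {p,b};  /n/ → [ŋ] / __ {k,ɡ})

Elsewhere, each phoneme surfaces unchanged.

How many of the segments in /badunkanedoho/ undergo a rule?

Segments that undergo a rule: /u/ → [ũ] (rule 2); /n/ → [ŋ] (rule 3); /a/ → [ã] (rule 2).
All other segments surface unchanged.

3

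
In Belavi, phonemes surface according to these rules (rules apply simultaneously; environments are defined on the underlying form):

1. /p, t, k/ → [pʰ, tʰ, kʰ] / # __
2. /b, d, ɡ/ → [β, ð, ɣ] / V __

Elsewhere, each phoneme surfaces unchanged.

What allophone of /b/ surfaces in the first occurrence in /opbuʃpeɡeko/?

/b/ (between /p/ and /u/) is in the target of rule 2 but the environment (immediately after a vowel) is not met → [b].

[b]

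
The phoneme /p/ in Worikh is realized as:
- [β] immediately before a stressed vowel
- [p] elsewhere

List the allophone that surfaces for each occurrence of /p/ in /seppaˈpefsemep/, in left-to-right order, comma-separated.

Occurrence 1 (position 3): no conditioning environment matches → elsewhere allophone [p].
Occurrence 2 (position 4): no conditioning environment matches → elsewhere allophone [p].
Occurrence 3 (position 6): immediately before a stressed vowel → [β].
Occurrence 4 (position 13): no conditioning environment matches → elsewhere allophone [p].

[p], [p], [β], [p]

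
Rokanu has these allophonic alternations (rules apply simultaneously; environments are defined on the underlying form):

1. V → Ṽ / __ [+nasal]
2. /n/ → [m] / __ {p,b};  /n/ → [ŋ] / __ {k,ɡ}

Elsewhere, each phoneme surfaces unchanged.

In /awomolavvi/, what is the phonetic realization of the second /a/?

/a/ (between /l/ and /v/): rule 1 targets it, but not before a nasal consonant → unchanged [a].

[a]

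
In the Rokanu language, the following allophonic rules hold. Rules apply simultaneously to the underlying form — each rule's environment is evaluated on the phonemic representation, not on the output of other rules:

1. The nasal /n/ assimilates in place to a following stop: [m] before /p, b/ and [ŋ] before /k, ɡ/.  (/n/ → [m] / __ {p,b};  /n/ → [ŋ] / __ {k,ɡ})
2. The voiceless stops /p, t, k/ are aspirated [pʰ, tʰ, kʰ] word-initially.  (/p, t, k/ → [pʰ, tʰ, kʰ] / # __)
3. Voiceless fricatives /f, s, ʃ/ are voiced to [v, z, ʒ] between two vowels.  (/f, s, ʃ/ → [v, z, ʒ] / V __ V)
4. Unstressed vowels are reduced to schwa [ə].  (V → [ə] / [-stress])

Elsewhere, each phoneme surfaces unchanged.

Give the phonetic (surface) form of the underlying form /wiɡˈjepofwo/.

/w/ — not in any rule's target class → [w].
/i/ (between /w/ and /ɡ/) occurs in an unstressed syllable → [ə] by rule 4.
/ɡ/ — not in any rule's target class → [ɡ].
/j/ (between /ɡ/ and /e/): no rule targets it → [j].
/e/ — between /j/ and /p/; rule 4 does not apply here → [e].
/p/ (between /e/ and /o/): rule 2 targets it, but not word-initially → unchanged [p].
/o/ (between /p/ and /f/): in an unstressed syllable, so rule 4 applies → [ə].
/f/ — between /o/ and /w/; rule 3 does not apply here → [f].
/w/ — not in any rule's target class → [w].
/o/ (word-final): in an unstressed syllable, so rule 4 applies → [ə].

[wəɡˈjepəfwə]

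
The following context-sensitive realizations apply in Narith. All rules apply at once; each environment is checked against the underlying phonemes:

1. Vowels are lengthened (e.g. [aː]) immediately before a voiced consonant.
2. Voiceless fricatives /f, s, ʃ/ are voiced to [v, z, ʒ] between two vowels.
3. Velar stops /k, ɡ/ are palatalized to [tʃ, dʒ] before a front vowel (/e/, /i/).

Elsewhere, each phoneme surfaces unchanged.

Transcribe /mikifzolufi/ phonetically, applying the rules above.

/m/ — not in any rule's target class → [m].
/i/ — between /m/ and /k/; rule 1 does not apply here → [i].
/k/ (between /i/ and /i/) occurs before a front vowel → [tʃ] by rule 3.
/i/ (between /k/ and /f/): rule 1 targets it, but not before a voiced consonant → unchanged [i].
/f/ (between /i/ and /z/): rule 2 targets it, but not between two vowels → unchanged [f].
/z/ stays [z].
/o/ meets the environment for rule 1 (before a voiced consonant) → [oː].
/l/ stays [l].
/u/ (between /l/ and /f/) fails the environment for rule 1, so it stays [u].
/f/ (between /u/ and /i/): between two vowels, so rule 2 applies → [v].
/i/ (word-final) is in the target of rule 1 but the environment (before a voiced consonant) is not met → [i].

[mitʃifzoːluvi]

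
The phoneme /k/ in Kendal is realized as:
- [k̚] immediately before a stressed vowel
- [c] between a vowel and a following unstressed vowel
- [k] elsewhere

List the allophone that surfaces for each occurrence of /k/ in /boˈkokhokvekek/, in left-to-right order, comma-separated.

[k̚], [k], [k], [c], [k]

Occurrence 1 (position 3): immediately before a stressed vowel → [k̚].
Occurrence 2 (position 5): no conditioning environment matches → elsewhere allophone [k].
Occurrence 3 (position 8): no conditioning environment matches → elsewhere allophone [k].
Occurrence 4 (position 11): between a vowel and a following unstressed vowel → [c].
Occurrence 5 (position 13): no conditioning environment matches → elsewhere allophone [k].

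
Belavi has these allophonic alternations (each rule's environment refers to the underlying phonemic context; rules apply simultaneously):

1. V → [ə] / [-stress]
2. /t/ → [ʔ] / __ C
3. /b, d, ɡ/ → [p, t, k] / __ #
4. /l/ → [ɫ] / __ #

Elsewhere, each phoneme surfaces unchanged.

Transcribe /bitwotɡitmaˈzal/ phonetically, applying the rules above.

/b/ (word-initial): rule 3 targets it, but not word-finally → unchanged [b].
/i/ (between /b/ and /t/) occurs in an unstressed syllable → [ə] by rule 1.
/t/ (between /i/ and /w/) occurs immediately before a consonant → [ʔ] by rule 2.
/w/ — not in any rule's target class → [w].
/o/ — between /w/ and /t/, in an unstressed syllable — surfaces as [ə] (rule 1).
/t/ (between /o/ and /ɡ/): immediately before a consonant, so rule 2 applies → [ʔ].
/ɡ/ (between /t/ and /i/) is in the target of rule 3 but the environment (word-finally) is not met → [ɡ].
Rule 1 applies to /i/ (between /ɡ/ and /t/: in an unstressed syllable) → [ə].
/t/ (between /i/ and /m/) occurs immediately before a consonant → [ʔ] by rule 2.
/m/ (between /t/ and /a/) is unaffected → [m].
/a/ (between /m/ and /z/): in an unstressed syllable, so rule 1 applies → [ə].
/z/ stays [z].
/a/ — between /z/ and /l/; rule 1 does not apply here → [a].
/l/ (word-final) occurs word-finally → [ɫ] by rule 4.

[bəʔwəʔɡəʔməˈzaɫ]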